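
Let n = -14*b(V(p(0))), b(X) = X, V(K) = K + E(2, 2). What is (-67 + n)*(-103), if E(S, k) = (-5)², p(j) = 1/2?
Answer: 43672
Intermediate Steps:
p(j) = ½
E(S, k) = 25
V(K) = 25 + K (V(K) = K + 25 = 25 + K)
n = -357 (n = -14*(25 + ½) = -14*51/2 = -357)
(-67 + n)*(-103) = (-67 - 357)*(-103) = -424*(-103) = 43672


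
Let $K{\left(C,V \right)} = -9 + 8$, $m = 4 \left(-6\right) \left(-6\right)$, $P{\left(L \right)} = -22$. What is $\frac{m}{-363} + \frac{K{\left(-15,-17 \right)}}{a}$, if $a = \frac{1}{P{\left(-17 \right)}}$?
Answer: $\frac{2614}{121} \approx 21.603$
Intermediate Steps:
$m = 144$ ($m = \left(-24\right) \left(-6\right) = 144$)
$a = - \frac{1}{22}$ ($a = \frac{1}{-22} = - \frac{1}{22} \approx -0.045455$)
$K{\left(C,V \right)} = -1$
$\frac{m}{-363} + \frac{K{\left(-15,-17 \right)}}{a} = \frac{144}{-363} - \frac{1}{- \frac{1}{22}} = 144 \left(- \frac{1}{363}\right) - -22 = - \frac{48}{121} + 22 = \frac{2614}{121}$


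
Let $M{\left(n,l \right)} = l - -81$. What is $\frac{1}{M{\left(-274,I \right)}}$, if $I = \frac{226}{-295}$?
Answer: $\frac{295}{23669} \approx 0.012464$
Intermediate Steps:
$I = - \frac{226}{295}$ ($I = 226 \left(- \frac{1}{295}\right) = - \frac{226}{295} \approx -0.7661$)
$M{\left(n,l \right)} = 81 + l$ ($M{\left(n,l \right)} = l + 81 = 81 + l$)
$\frac{1}{M{\left(-274,I \right)}} = \frac{1}{81 - \frac{226}{295}} = \frac{1}{\frac{23669}{295}} = \frac{295}{23669}$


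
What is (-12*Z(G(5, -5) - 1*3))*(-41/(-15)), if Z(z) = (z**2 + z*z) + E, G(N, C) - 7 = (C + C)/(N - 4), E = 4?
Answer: -12464/5 ≈ -2492.8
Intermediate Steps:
G(N, C) = 7 + 2*C/(-4 + N) (G(N, C) = 7 + (C + C)/(N - 4) = 7 + (2*C)/(-4 + N) = 7 + 2*C/(-4 + N))
Z(z) = 4 + 2*z**2 (Z(z) = (z**2 + z*z) + 4 = (z**2 + z**2) + 4 = 2*z**2 + 4 = 4 + 2*z**2)
(-12*Z(G(5, -5) - 1*3))*(-41/(-15)) = (-12*(4 + 2*((-28 + 2*(-5) + 7*5)/(-4 + 5) - 1*3)**2))*(-41/(-15)) = (-12*(4 + 2*((-28 - 10 + 35)/1 - 3)**2))*(-41*(-1/15)) = -12*(4 + 2*(1*(-3) - 3)**2)*(41/15) = -12*(4 + 2*(-3 - 3)**2)*(41/15) = -12*(4 + 2*(-6)**2)*(41/15) = -12*(4 + 2*36)*(41/15) = -12*(4 + 72)*(41/15) = -12*76*(41/15) = -912*41/15 = -12464/5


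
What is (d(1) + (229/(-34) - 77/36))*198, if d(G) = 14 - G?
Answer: 27775/34 ≈ 816.91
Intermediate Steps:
(d(1) + (229/(-34) - 77/36))*198 = ((14 - 1*1) + (229/(-34) - 77/36))*198 = ((14 - 1) + (229*(-1/34) - 77*1/36))*198 = (13 + (-229/34 - 77/36))*198 = (13 - 5431/612)*198 = (2525/612)*198 = 27775/34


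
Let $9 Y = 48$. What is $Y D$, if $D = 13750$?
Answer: $\frac{220000}{3} \approx 73333.0$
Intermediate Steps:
$Y = \frac{16}{3}$ ($Y = \frac{1}{9} \cdot 48 = \frac{16}{3} \approx 5.3333$)
$Y D = \frac{16}{3} \cdot 13750 = \frac{220000}{3}$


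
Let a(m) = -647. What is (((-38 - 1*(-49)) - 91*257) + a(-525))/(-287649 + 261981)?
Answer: 24023/25668 ≈ 0.93591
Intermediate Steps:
(((-38 - 1*(-49)) - 91*257) + a(-525))/(-287649 + 261981) = (((-38 - 1*(-49)) - 91*257) - 647)/(-287649 + 261981) = (((-38 + 49) - 23387) - 647)/(-25668) = ((11 - 23387) - 647)*(-1/25668) = (-23376 - 647)*(-1/25668) = -24023*(-1/25668) = 24023/25668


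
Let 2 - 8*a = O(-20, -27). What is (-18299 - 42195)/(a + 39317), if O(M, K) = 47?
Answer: -483952/314491 ≈ -1.5388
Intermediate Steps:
a = -45/8 (a = ¼ - ⅛*47 = ¼ - 47/8 = -45/8 ≈ -5.6250)
(-18299 - 42195)/(a + 39317) = (-18299 - 42195)/(-45/8 + 39317) = -60494/314491/8 = -60494*8/314491 = -483952/314491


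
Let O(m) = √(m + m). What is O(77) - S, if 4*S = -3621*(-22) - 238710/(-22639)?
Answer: -450926682/22639 + √154 ≈ -19906.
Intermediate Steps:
O(m) = √2*√m (O(m) = √(2*m) = √2*√m)
S = 450926682/22639 (S = (-3621*(-22) - 238710/(-22639))/4 = (79662 - 238710*(-1/22639))/4 = (79662 + 238710/22639)/4 = (¼)*(1803706728/22639) = 450926682/22639 ≈ 19918.)
O(77) - S = √2*√77 - 1*450926682/22639 = √154 - 450926682/22639 = -450926682/22639 + √154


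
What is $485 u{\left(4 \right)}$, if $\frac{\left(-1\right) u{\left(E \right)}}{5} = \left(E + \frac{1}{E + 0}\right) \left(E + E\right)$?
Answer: $-82450$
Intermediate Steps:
$u{\left(E \right)} = - 10 E \left(E + \frac{1}{E}\right)$ ($u{\left(E \right)} = - 5 \left(E + \frac{1}{E + 0}\right) \left(E + E\right) = - 5 \left(E + \frac{1}{E}\right) 2 E = - 5 \cdot 2 E \left(E + \frac{1}{E}\right) = - 10 E \left(E + \frac{1}{E}\right)$)
$485 u{\left(4 \right)} = 485 \left(-10 - 10 \cdot 4^{2}\right) = 485 \left(-10 - 160\right) = 485 \left(-170\right) = -82450$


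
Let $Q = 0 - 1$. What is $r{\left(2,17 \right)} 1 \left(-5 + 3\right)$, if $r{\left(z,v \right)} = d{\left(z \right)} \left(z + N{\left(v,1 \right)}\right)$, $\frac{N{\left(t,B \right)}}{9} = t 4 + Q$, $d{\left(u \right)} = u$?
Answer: $-2420$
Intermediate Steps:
$Q = -1$
$N{\left(t,B \right)} = -9 + 36 t$ ($N{\left(t,B \right)} = 9 \left(t 4 - 1\right) = 9 \left(4 t - 1\right) = 9 \left(-1 + 4 t\right) = -9 + 36 t$)
$r{\left(z,v \right)} = z \left(-9 + z + 36 v\right)$ ($r{\left(z,v \right)} = z \left(z + \left(-9 + 36 v\right)\right) = z \left(-9 + z + 36 v\right)$)
$r{\left(2,17 \right)} 1 \left(-5 + 3\right) = 2 \left(-9 + 2 + 36 \cdot 17\right) 1 \left(-5 + 3\right) = 2 \left(-9 + 2 + 612\right) 1 \left(-2\right) = 2 \cdot 605 \left(-2\right) = 1210 \left(-2\right) = -2420$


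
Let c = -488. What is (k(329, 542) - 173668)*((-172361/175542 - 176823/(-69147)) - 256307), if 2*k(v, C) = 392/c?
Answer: 813781479770001672455/18282231188 ≈ 4.4512e+10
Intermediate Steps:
k(v, C) = -49/122 (k(v, C) = (392/(-488))/2 = (392*(-1/488))/2 = (1/2)*(-49/61) = -49/122)
(k(329, 542) - 173668)*((-172361/175542 - 176823/(-69147)) - 256307) = (-49/122 - 173668)*((-172361/175542 - 176823/(-69147)) - 256307) = -21187545*((-172361*1/175542 - 176823*(-1/69147)) - 256307)/122 = -21187545*((-172361/175542 + 6549/2561) - 256307)/122 = -21187545*(708208037/449563062 - 256307)/122 = -21187545/122*(-115225451523997/449563062) = 813781479770001672455/18282231188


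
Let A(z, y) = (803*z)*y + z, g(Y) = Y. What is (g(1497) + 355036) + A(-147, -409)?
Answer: 48635155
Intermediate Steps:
A(z, y) = z + 803*y*z (A(z, y) = 803*y*z + z = z + 803*y*z)
(g(1497) + 355036) + A(-147, -409) = (1497 + 355036) - 147*(1 + 803*(-409)) = 356533 - 147*(1 - 328427) = 356533 - 147*(-328426) = 356533 + 48278622 = 48635155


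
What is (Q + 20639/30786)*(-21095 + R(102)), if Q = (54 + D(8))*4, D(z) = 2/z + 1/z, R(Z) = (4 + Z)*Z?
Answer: -4933338293/2199 ≈ -2.2434e+6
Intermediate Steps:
R(Z) = Z*(4 + Z)
D(z) = 3/z (D(z) = 2/z + 1/z = 3/z)
Q = 435/2 (Q = (54 + 3/8)*4 = (435/8)*4 = 435/2 ≈ 217.50)
(Q + 20639/30786)*(-21095 + R(102)) = (435/2 + 20639/30786)*(-21095 + 102*(4 + 102)) = (435/2 + 20639*(1/30786))*(-21095 + 102*106) = (435/2 + 20639/30786)*(-21095 + 10812) = (3358297/15393)*(-10283) = -4933338293/2199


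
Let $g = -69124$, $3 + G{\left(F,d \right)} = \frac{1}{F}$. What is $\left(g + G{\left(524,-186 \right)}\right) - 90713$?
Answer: $- \frac{83756159}{524} \approx -1.5984 \cdot 10^{5}$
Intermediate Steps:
$G{\left(F,d \right)} = -3 + \frac{1}{F}$
$\left(g + G{\left(524,-186 \right)}\right) - 90713 = \left(-69124 - \left(3 - \frac{1}{524}\right)\right) - 90713 = \left(-69124 + \left(-3 + \frac{1}{524}\right)\right) - 90713 = \left(-69124 - \frac{1571}{524}\right) - 90713 = - \frac{36222547}{524} - 90713 = - \frac{83756159}{524}$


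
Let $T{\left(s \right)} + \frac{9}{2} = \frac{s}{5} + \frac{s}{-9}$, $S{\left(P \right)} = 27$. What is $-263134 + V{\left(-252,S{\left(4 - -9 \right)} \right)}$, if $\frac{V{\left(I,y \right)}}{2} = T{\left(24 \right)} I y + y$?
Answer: $- \frac{1154372}{5} \approx -2.3087 \cdot 10^{5}$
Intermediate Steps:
$T{\left(s \right)} = - \frac{9}{2} + \frac{4 s}{45}$ ($T{\left(s \right)} = - \frac{9}{2} + \left(\frac{s}{5} + \frac{s}{-9}\right) = - \frac{9}{2} + \left(s \frac{1}{5} + s \left(- \frac{1}{9}\right)\right) = - \frac{9}{2} + \left(\frac{s}{5} - \frac{s}{9}\right) = - \frac{9}{2} + \frac{4 s}{45}$)
$V{\left(I,y \right)} = 2 y - \frac{71 I y}{15}$ ($V{\left(I,y \right)} = 2 \left(\left(- \frac{9}{2} + \frac{4}{45} \cdot 24\right) I y + y\right) = 2 \left(\left(- \frac{9}{2} + \frac{32}{15}\right) I y + y\right) = 2 \left(- \frac{71 I}{30} y + y\right) = 2 \left(- \frac{71 I y}{30} + y\right) = 2 \left(y - \frac{71 I y}{30}\right) = 2 y - \frac{71 I y}{15}$)
$-263134 + V{\left(-252,S{\left(4 - -9 \right)} \right)} = -263134 + \frac{1}{15} \cdot 27 \left(30 - -17892\right) = -263134 + \frac{1}{15} \cdot 27 \left(30 + 17892\right) = -263134 + \frac{1}{15} \cdot 27 \cdot 17922 = -263134 + \frac{161298}{5} = - \frac{1154372}{5}$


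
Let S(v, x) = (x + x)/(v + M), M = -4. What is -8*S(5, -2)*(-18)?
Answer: -576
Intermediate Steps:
S(v, x) = 2*x/(-4 + v) (S(v, x) = (x + x)/(v - 4) = (2*x)/(-4 + v) = 2*x/(-4 + v))
-8*S(5, -2)*(-18) = -16*(-2)/(-4 + 5)*(-18) = -16*(-2)/1*(-18) = -16*(-2)*(-18) = -8*(-4)*(-18) = 32*(-18) = -576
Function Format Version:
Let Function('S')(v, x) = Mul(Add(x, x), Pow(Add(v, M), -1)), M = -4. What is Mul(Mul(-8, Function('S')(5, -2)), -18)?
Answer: -576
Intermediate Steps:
Function('S')(v, x) = Mul(2, x, Pow(Add(-4, v), -1)) (Function('S')(v, x) = Mul(Add(x, x), Pow(Add(v, -4), -1)) = Mul(Mul(2, x), Pow(Add(-4, v), -1)) = Mul(2, x, Pow(Add(-4, v), -1)))
Mul(Mul(-8, Function('S')(5, -2)), -18) = Mul(Mul(-8, Mul(2, -2, Pow(Add(-4, 5), -1))), -18) = Mul(Mul(-8, Mul(2, -2, Pow(1, -1))), -18) = Mul(Mul(-8, Mul(2, -2, 1)), -18) = Mul(Mul(-8, -4), -18) = Mul(32, -18) = -576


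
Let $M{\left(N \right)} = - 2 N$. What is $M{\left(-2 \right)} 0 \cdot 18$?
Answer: $0$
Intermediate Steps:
$M{\left(-2 \right)} 0 \cdot 18 = \left(-2\right) \left(-2\right) 0 \cdot 18 = 4 \cdot 0 \cdot 18 = 0 \cdot 18 = 0$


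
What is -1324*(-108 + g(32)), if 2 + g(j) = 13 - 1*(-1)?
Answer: 127104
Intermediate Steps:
g(j) = 12 (g(j) = -2 + (13 - 1*(-1)) = -2 + (13 + 1) = -2 + 14 = 12)
-1324*(-108 + g(32)) = -1324*(-108 + 12) = -1324*(-96) = 127104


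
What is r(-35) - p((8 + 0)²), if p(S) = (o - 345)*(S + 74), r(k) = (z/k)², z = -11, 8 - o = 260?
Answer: 100922971/1225 ≈ 82386.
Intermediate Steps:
o = -252 (o = 8 - 1*260 = 8 - 260 = -252)
r(k) = 121/k² (r(k) = (-11/k)² = 121/k²)
p(S) = -44178 - 597*S (p(S) = (-252 - 345)*(S + 74) = -597*(74 + S) = -44178 - 597*S)
r(-35) - p((8 + 0)²) = 121/(-35)² - (-44178 - 597*(8 + 0)²) = 121*(1/1225) - (-44178 - 597*8²) = 121/1225 - (-44178 - 597*64) = 121/1225 - (-44178 - 38208) = 121/1225 - 1*(-82386) = 121/1225 + 82386 = 100922971/1225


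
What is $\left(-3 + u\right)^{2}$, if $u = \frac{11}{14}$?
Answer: $\frac{961}{196} \approx 4.9031$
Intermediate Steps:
$u = \frac{11}{14}$ ($u = 11 \cdot \frac{1}{14} = \frac{11}{14} \approx 0.78571$)
$\left(-3 + u\right)^{2} = \left(-3 + \frac{11}{14}\right)^{2} = \left(- \frac{31}{14}\right)^{2} = \frac{961}{196}$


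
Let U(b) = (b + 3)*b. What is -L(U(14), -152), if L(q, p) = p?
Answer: 152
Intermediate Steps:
U(b) = b*(3 + b) (U(b) = (3 + b)*b = b*(3 + b))
-L(U(14), -152) = -1*(-152) = 152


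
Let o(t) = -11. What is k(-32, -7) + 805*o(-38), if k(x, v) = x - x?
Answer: -8855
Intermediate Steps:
k(x, v) = 0
k(-32, -7) + 805*o(-38) = 0 + 805*(-11) = 0 - 8855 = -8855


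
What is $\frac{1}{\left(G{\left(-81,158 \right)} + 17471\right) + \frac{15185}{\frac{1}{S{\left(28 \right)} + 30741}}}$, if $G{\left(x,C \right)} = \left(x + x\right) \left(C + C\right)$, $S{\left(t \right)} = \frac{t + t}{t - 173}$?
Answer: $\frac{29}{13536112484} \approx 2.1424 \cdot 10^{-9}$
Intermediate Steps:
$S{\left(t \right)} = \frac{2 t}{-173 + t}$
$G{\left(x,C \right)} = 4 C x$ ($G{\left(x,C \right)} = 2 x 2 C = 4 C x$)
$\frac{1}{\left(G{\left(-81,158 \right)} + 17471\right) + \frac{15185}{\frac{1}{S{\left(28 \right)} + 30741}}} = \frac{1}{\left(4 \cdot 158 \left(-81\right) + 17471\right) + \frac{15185}{\frac{1}{2 \cdot 28 \frac{1}{-173 + 28} + 30741}}} = \frac{1}{\left(-51192 + 17471\right) + \frac{15185}{\frac{1}{2 \cdot 28 \frac{1}{-145} + 30741}}} = \frac{1}{-33721 + \frac{15185}{\frac{1}{2 \cdot 28 \left(- \frac{1}{145}\right) + 30741}}} = \frac{1}{-33721 + \frac{15185}{\frac{1}{- \frac{56}{145} + 30741}}} = \frac{1}{-33721 + \frac{15185}{\frac{1}{\frac{4457389}{145}}}} = \frac{1}{-33721 + \frac{15185}{\frac{145}{4457389}}} = \frac{1}{-33721 + 15185 \cdot \frac{4457389}{145}} = \frac{1}{-33721 + \frac{13537090393}{29}} = \frac{1}{\frac{13536112484}{29}} = \frac{29}{13536112484}$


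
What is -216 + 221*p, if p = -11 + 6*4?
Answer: 2657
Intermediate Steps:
p = 13 (p = -11 + 24 = 13)
-216 + 221*p = -216 + 221*13 = -216 + 2873 = 2657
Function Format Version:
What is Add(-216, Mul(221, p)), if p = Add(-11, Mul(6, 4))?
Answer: 2657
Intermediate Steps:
p = 13 (p = Add(-11, 24) = 13)
Add(-216, Mul(221, p)) = Add(-216, Mul(221, 13)) = Add(-216, 2873) = 2657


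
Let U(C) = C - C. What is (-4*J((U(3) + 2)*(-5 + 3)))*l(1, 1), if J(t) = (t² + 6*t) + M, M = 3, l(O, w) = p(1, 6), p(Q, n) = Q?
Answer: 20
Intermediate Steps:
l(O, w) = 1
U(C) = 0
J(t) = 3 + t² + 6*t (J(t) = (t² + 6*t) + 3 = 3 + t² + 6*t)
(-4*J((U(3) + 2)*(-5 + 3)))*l(1, 1) = -4*(3 + ((0 + 2)*(-5 + 3))² + 6*((0 + 2)*(-5 + 3)))*1 = -4*(3 + (2*(-2))² + 6*(2*(-2)))*1 = -4*(3 + (-4)² + 6*(-4))*1 = -4*(3 + 16 - 24)*1 = -4*(-5)*1 = 20*1 = 20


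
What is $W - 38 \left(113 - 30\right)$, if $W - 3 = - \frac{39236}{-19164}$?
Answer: $- \frac{15086632}{4791} \approx -3149.0$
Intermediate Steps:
$W = \frac{24182}{4791}$ ($W = 3 - \frac{39236}{-19164} = 3 - - \frac{9809}{4791} = 3 + \frac{9809}{4791} = \frac{24182}{4791} \approx 5.0474$)
$W - 38 \left(113 - 30\right) = \frac{24182}{4791} - 38 \left(113 - 30\right) = \frac{24182}{4791} - 3154 = - \frac{15086632}{4791}$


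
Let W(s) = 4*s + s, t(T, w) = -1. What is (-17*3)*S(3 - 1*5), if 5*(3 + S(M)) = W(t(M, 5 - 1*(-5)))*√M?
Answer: 153 + 51*I*√2 ≈ 153.0 + 72.125*I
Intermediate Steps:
W(s) = 5*s
S(M) = -3 - √M (S(M) = -3 + ((5*(-1))*√M)/5 = -3 + (-5*√M)/5 = -3 - √M)
(-17*3)*S(3 - 1*5) = (-17*3)*(-3 - √(3 - 1*5)) = -51*(-3 - √(3 - 5)) = -51*(-3 - √(-2)) = -51*(-3 - I*√2) = 153 + 51*I*√2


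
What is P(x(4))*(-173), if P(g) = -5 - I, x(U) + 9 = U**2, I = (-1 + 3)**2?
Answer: 1557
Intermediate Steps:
I = 4 (I = 2**2 = 4)
x(U) = -9 + U**2
P(g) = -9 (P(g) = -5 - 1*4 = -5 - 4 = -9)
P(x(4))*(-173) = -9*(-173) = 1557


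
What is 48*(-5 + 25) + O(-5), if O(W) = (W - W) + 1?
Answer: 961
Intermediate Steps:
O(W) = 1 (O(W) = 0 + 1 = 1)
48*(-5 + 25) + O(-5) = 48*(-5 + 25) + 1 = 48*20 + 1 = 960 + 1 = 961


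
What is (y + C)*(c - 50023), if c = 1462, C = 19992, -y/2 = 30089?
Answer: 1951472346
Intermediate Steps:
y = -60178 (y = -2*30089 = -60178)
(y + C)*(c - 50023) = (-60178 + 19992)*(1462 - 50023) = -40186*(-48561) = 1951472346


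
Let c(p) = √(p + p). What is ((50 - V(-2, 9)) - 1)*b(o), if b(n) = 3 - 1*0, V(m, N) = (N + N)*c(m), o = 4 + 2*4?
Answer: 147 - 108*I ≈ 147.0 - 108.0*I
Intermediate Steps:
c(p) = √2*√p (c(p) = √(2*p) = √2*√p)
o = 12 (o = 4 + 8 = 12)
V(m, N) = 2*N*√2*√m (V(m, N) = (N + N)*(√2*√m) = (2*N)*(√2*√m) = 2*N*√2*√m)
b(n) = 3 (b(n) = 3 + 0 = 3)
((50 - V(-2, 9)) - 1)*b(o) = ((50 - 2*9*√2*√(-2)) - 1)*3 = ((50 - 2*9*√2*I*√2) - 1)*3 = ((50 - 36*I) - 1)*3 = (49 - 36*I)*3 = 147 - 108*I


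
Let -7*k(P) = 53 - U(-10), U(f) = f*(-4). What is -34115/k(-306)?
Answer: 238805/13 ≈ 18370.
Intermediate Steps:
U(f) = -4*f
k(P) = -13/7 (k(P) = -(53 - (-4)*(-10))/7 = -(53 - 1*40)/7 = -(53 - 40)/7 = -⅐*13 = -13/7)
-34115/k(-306) = -34115/(-13/7) = -34115*(-7/13) = 238805/13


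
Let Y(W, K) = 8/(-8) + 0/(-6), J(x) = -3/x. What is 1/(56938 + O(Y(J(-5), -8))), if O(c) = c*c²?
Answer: 1/56937 ≈ 1.7563e-5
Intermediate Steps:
Y(W, K) = -1 (Y(W, K) = 8*(-⅛) + 0*(-⅙) = -1 + 0 = -1)
O(c) = c³
1/(56938 + O(Y(J(-5), -8))) = 1/(56938 + (-1)³) = 1/(56938 - 1) = 1/56937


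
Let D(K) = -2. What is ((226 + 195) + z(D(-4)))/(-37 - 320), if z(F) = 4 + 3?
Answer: -428/357 ≈ -1.1989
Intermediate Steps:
z(F) = 7
((226 + 195) + z(D(-4)))/(-37 - 320) = ((226 + 195) + 7)/(-37 - 320) = (421 + 7)/(-357) = 428*(-1/357) = -428/357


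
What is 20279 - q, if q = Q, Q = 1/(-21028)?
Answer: 426426813/21028 ≈ 20279.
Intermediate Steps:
Q = -1/21028 ≈ -4.7556e-5
q = -1/21028 ≈ -4.7556e-5
20279 - q = 20279 - 1*(-1/21028) = 20279 + 1/21028 = 426426813/21028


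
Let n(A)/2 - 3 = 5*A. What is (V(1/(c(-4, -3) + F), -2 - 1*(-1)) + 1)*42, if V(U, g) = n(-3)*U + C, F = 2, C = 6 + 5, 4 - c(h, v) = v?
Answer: 392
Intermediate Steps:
c(h, v) = 4 - v
n(A) = 6 + 10*A (n(A) = 6 + 2*(5*A) = 6 + 10*A)
C = 11
V(U, g) = 11 - 24*U (V(U, g) = (6 + 10*(-3))*U + 11 = (6 - 30)*U + 11 = -24*U + 11 = 11 - 24*U)
(V(1/(c(-4, -3) + F), -2 - 1*(-1)) + 1)*42 = ((11 - 24/((4 - 1*(-3)) + 2)) + 1)*42 = ((11 - 24/((4 + 3) + 2)) + 1)*42 = ((11 - 24/(7 + 2)) + 1)*42 = ((11 - 24/9) + 1)*42 = ((11 - 24*⅑) + 1)*42 = ((11 - 8/3) + 1)*42 = (25/3 + 1)*42 = (28/3)*42 = 392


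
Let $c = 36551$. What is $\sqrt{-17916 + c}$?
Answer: $\sqrt{18635} \approx 136.51$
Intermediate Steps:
$\sqrt{-17916 + c} = \sqrt{-17916 + 36551} = \sqrt{18635}$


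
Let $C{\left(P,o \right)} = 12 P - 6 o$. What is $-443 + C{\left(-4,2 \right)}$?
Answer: $-503$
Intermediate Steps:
$C{\left(P,o \right)} = - 6 o + 12 P$
$-443 + C{\left(-4,2 \right)} = -443 + \left(\left(-6\right) 2 + 12 \left(-4\right)\right) = -443 - 60 = -503$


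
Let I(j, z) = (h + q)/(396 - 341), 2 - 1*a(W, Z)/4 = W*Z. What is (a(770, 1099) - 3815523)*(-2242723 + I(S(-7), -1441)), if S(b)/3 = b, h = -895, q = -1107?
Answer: 16148843280339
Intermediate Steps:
a(W, Z) = 8 - 4*W*Z
S(b) = 3*b
I(j, z) = -182/5 (I(j, z) = (-895 - 1107)/(396 - 341) = -2002/55 = -2002*1/55 = -182/5)
(a(770, 1099) - 3815523)*(-2242723 + I(S(-7), -1441)) = ((8 - 4*770*1099) - 3815523)*(-2242723 - 182/5) = ((8 - 3384920) - 3815523)*(-11213797/5) = (-3384912 - 3815523)*(-11213797/5) = -7200435*(-11213797/5) = 16148843280339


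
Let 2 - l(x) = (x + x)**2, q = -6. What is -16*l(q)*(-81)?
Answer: -184032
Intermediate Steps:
l(x) = 2 - 4*x**2 (l(x) = 2 - (x + x)**2 = 2 - (2*x)**2 = 2 - 4*x**2)
-16*l(q)*(-81) = -16*(2 - 4*(-6)**2)*(-81) = -16*(2 - 4*36)*(-81) = -16*(2 - 144)*(-81) = -16*(-142)*(-81) = 2272*(-81) = -184032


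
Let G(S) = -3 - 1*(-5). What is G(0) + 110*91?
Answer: 10012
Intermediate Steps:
G(S) = 2 (G(S) = -3 + 5 = 2)
G(0) + 110*91 = 2 + 110*91 = 2 + 10010 = 10012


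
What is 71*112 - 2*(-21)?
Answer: 7994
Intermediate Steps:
71*112 - 2*(-21) = 7952 + 42 = 7994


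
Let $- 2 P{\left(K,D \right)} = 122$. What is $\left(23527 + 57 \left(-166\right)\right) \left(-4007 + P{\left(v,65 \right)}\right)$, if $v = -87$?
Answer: $-57216420$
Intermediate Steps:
$P{\left(K,D \right)} = -61$ ($P{\left(K,D \right)} = \left(- \frac{1}{2}\right) 122 = -61$)
$\left(23527 + 57 \left(-166\right)\right) \left(-4007 + P{\left(v,65 \right)}\right) = \left(23527 + 57 \left(-166\right)\right) \left(-4007 - 61\right) = \left(23527 - 9462\right) \left(-4068\right) = 14065 \left(-4068\right) = -57216420$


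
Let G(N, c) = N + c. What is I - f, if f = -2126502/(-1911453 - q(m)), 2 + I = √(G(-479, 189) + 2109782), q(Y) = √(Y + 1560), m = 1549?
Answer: -5686006881803/1826826284050 + 6*√58597 + 1063251*√3109/1826826284050 ≈ 1449.3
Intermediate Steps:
q(Y) = √(1560 + Y)
I = -2 + 6*√58597 (I = -2 + √((-479 + 189) + 2109782) = -2 + √(-290 + 2109782) = -2 + √2109492 = -2 + 6*√58597 ≈ 1450.4)
f = -2126502/(-1911453 - √3109) (f = -2126502/(-1911453 - √(1560 + 1549)) = -2126502/(-1911453 - √3109) ≈ 1.1125)
I - f = (-2 + 6*√58597) - (2032354313703/1826826284050 - 1063251*√3109/1826826284050) = (-2 + 6*√58597) + (-2032354313703/1826826284050 + 1063251*√3109/1826826284050) = -5686006881803/1826826284050 + 6*√58597 + 1063251*√3109/1826826284050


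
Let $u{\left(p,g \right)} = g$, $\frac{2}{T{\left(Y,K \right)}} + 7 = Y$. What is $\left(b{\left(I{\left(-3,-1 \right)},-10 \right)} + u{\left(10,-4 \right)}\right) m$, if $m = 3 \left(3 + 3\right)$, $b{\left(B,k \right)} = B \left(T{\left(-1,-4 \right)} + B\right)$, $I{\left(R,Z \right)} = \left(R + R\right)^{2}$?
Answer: $23094$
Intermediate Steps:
$T{\left(Y,K \right)} = \frac{2}{-7 + Y}$
$I{\left(R,Z \right)} = 4 R^{2}$ ($I{\left(R,Z \right)} = \left(2 R\right)^{2} = 4 R^{2}$)
$b{\left(B,k \right)} = B \left(- \frac{1}{4} + B\right)$ ($b{\left(B,k \right)} = B \left(\frac{2}{-7 - 1} + B\right) = B \left(\frac{2}{-8} + B\right) = B \left(2 \left(- \frac{1}{8}\right) + B\right) = B \left(- \frac{1}{4} + B\right)$)
$m = 18$ ($m = 3 \cdot 6 = 18$)
$\left(b{\left(I{\left(-3,-1 \right)},-10 \right)} + u{\left(10,-4 \right)}\right) m = \left(4 \left(-3\right)^{2} \left(- \frac{1}{4} + 4 \left(-3\right)^{2}\right) - 4\right) 18 = \left(4 \cdot 9 \left(- \frac{1}{4} + 4 \cdot 9\right) - 4\right) 18 = \left(36 \left(- \frac{1}{4} + 36\right) - 4\right) 18 = \left(36 \cdot \frac{143}{4} - 4\right) 18 = \left(1287 - 4\right) 18 = 1283 \cdot 18 = 23094$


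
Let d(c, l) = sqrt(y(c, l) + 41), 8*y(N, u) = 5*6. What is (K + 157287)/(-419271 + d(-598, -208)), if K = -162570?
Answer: 8860034772/703152685585 + 10566*sqrt(179)/703152685585 ≈ 0.012601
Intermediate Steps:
y(N, u) = 15/4 (y(N, u) = (5*6)/8 = (1/8)*30 = 15/4)
d(c, l) = sqrt(179)/2 (d(c, l) = sqrt(15/4 + 41) = sqrt(179/4) = sqrt(179)/2)
(K + 157287)/(-419271 + d(-598, -208)) = (-162570 + 157287)/(-419271 + sqrt(179)/2) = -5283/(-419271 + sqrt(179)/2)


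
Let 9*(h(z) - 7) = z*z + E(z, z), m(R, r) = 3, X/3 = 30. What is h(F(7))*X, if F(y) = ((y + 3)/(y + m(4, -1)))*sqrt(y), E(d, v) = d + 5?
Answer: 750 + 10*sqrt(7) ≈ 776.46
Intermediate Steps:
X = 90 (X = 3*30 = 90)
E(d, v) = 5 + d
F(y) = sqrt(y) (F(y) = ((y + 3)/(y + 3))*sqrt(y) = ((3 + y)/(3 + y))*sqrt(y) = 1*sqrt(y) = sqrt(y))
h(z) = 68/9 + z/9 + z**2/9 (h(z) = 7 + (z*z + (5 + z))/9 = 7 + (z**2 + (5 + z))/9 = 7 + (5 + z + z**2)/9 = 7 + (5/9 + z/9 + z**2/9) = 68/9 + z/9 + z**2/9)
h(F(7))*X = (68/9 + sqrt(7)/9 + (sqrt(7))**2/9)*90 = (68/9 + sqrt(7)/9 + (1/9)*7)*90 = (68/9 + sqrt(7)/9 + 7/9)*90 = (25/3 + sqrt(7)/9)*90 = 750 + 10*sqrt(7)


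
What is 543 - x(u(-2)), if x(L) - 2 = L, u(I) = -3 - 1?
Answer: 545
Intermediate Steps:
u(I) = -4
x(L) = 2 + L
543 - x(u(-2)) = 543 - (2 - 4) = 543 - 1*(-2) = 543 + 2 = 545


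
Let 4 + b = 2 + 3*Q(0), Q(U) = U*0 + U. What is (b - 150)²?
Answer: 23104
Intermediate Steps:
Q(U) = U (Q(U) = 0 + U = U)
b = -2 (b = -4 + (2 + 3*0) = -4 + (2 + 0) = -4 + 2 = -2)
(b - 150)² = (-2 - 150)² = (-152)² = 23104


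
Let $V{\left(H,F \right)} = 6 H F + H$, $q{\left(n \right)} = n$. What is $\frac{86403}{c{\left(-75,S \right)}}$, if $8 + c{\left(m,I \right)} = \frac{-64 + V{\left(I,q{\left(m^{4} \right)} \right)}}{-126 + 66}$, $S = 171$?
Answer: $- \frac{5184180}{32463281837} \approx -0.00015969$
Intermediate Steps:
$V{\left(H,F \right)} = H + 6 F H$ ($V{\left(H,F \right)} = 6 F H + H = H + 6 F H$)
$c{\left(m,I \right)} = - \frac{104}{15} - \frac{I \left(1 + 6 m^{4}\right)}{60}$ ($c{\left(m,I \right)} = -8 + \frac{-64 + I \left(1 + 6 m^{4}\right)}{-126 + 66} = -8 + \frac{-64 + I \left(1 + 6 m^{4}\right)}{-60} = -8 + \left(-64 + I \left(1 + 6 m^{4}\right)\right) \left(- \frac{1}{60}\right) = -8 - \left(- \frac{16}{15} + \frac{I \left(1 + 6 m^{4}\right)}{60}\right) = - \frac{104}{15} - \frac{I \left(1 + 6 m^{4}\right)}{60}$)
$\frac{86403}{c{\left(-75,S \right)}} = \frac{86403}{- \frac{104}{15} - \frac{57 \left(1 + 6 \left(-75\right)^{4}\right)}{20}} = \frac{86403}{- \frac{104}{15} - \frac{57 \left(1 + 6 \cdot 31640625\right)}{20}} = \frac{86403}{- \frac{104}{15} - \frac{57 \left(1 + 189843750\right)}{20}} = \frac{86403}{- \frac{104}{15} - \frac{57}{20} \cdot 189843751} = \frac{86403}{- \frac{104}{15} - \frac{10821093807}{20}} = \frac{86403}{- \frac{32463281837}{60}} = 86403 \left(- \frac{60}{32463281837}\right) = - \frac{5184180}{32463281837}$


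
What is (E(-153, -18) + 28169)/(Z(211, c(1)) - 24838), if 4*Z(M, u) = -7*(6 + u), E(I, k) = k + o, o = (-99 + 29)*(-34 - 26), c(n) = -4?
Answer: -64702/49683 ≈ -1.3023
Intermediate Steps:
o = 4200 (o = -70*(-60) = 4200)
E(I, k) = 4200 + k (E(I, k) = k + 4200 = 4200 + k)
Z(M, u) = -21/2 - 7*u/4 (Z(M, u) = (-7*(6 + u))/4 = (-42 - 7*u)/4 = -21/2 - 7*u/4)
(E(-153, -18) + 28169)/(Z(211, c(1)) - 24838) = ((4200 - 18) + 28169)/((-21/2 - 7/4*(-4)) - 24838) = (4182 + 28169)/((-21/2 + 7) - 24838) = 32351/(-7/2 - 24838) = 32351/(-49683/2) = 32351*(-2/49683) = -64702/49683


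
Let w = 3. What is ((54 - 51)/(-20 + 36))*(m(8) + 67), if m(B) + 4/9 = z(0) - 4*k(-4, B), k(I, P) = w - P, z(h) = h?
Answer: 779/48 ≈ 16.229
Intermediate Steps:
k(I, P) = 3 - P
m(B) = -112/9 + 4*B (m(B) = -4/9 + (0 - 4*(3 - B)) = -4/9 + (0 + (-12 + 4*B)) = -4/9 + (-12 + 4*B) = -112/9 + 4*B)
((54 - 51)/(-20 + 36))*(m(8) + 67) = ((54 - 51)/(-20 + 36))*((-112/9 + 4*8) + 67) = (3/16)*((-112/9 + 32) + 67) = (3*(1/16))*(176/9 + 67) = (3/16)*(779/9) = 779/48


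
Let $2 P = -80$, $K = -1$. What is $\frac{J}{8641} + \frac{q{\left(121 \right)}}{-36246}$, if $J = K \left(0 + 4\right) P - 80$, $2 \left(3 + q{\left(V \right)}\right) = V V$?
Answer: $- \frac{120661675}{626403372} \approx -0.19263$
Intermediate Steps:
$q{\left(V \right)} = -3 + \frac{V^{2}}{2}$ ($q{\left(V \right)} = -3 + \frac{V V}{2} = -3 + \frac{V^{2}}{2}$)
$P = -40$ ($P = \frac{1}{2} \left(-80\right) = -40$)
$J = 80$ ($J = - (0 + 4) \left(-40\right) - 80 = \left(-1\right) 4 \left(-40\right) - 80 = \left(-4\right) \left(-40\right) - 80 = 160 - 80 = 80$)
$\frac{J}{8641} + \frac{q{\left(121 \right)}}{-36246} = \frac{80}{8641} + \frac{-3 + \frac{121^{2}}{2}}{-36246} = 80 \cdot \frac{1}{8641} + \left(-3 + \frac{1}{2} \cdot 14641\right) \left(- \frac{1}{36246}\right) = \frac{80}{8641} + \left(-3 + \frac{14641}{2}\right) \left(- \frac{1}{36246}\right) = \frac{80}{8641} + \frac{14635}{2} \left(- \frac{1}{36246}\right) = \frac{80}{8641} - \frac{14635}{72492} = - \frac{120661675}{626403372}$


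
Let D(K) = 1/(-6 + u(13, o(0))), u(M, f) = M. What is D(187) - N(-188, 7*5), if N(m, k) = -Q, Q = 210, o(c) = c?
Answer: 1471/7 ≈ 210.14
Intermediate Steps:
D(K) = ⅐ (D(K) = 1/(-6 + 13) = 1/7 = ⅐)
N(m, k) = -210 (N(m, k) = -1*210 = -210)
D(187) - N(-188, 7*5) = ⅐ - 1*(-210) = ⅐ + 210 = 1471/7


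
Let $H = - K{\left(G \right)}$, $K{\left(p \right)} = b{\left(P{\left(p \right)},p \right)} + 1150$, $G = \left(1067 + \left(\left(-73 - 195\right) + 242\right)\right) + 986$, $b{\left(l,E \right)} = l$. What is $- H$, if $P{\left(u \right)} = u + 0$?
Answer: $3177$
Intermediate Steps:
$P{\left(u \right)} = u$
$G = 2027$ ($G = \left(1067 + \left(-268 + 242\right)\right) + 986 = \left(1067 - 26\right) + 986 = 1041 + 986 = 2027$)
$K{\left(p \right)} = 1150 + p$ ($K{\left(p \right)} = p + 1150 = 1150 + p$)
$H = -3177$ ($H = - (1150 + 2027) = \left(-1\right) 3177 = -3177$)
$- H = \left(-1\right) \left(-3177\right) = 3177$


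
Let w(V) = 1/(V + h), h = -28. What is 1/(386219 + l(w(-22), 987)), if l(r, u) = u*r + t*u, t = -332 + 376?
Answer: 50/21481363 ≈ 2.3276e-6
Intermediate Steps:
t = 44
w(V) = 1/(-28 + V) (w(V) = 1/(V - 28) = 1/(-28 + V))
l(r, u) = 44*u + r*u (l(r, u) = u*r + 44*u = r*u + 44*u = 44*u + r*u)
1/(386219 + l(w(-22), 987)) = 1/(386219 + 987*(44 + 1/(-28 - 22))) = 1/(386219 + 987*(44 + 1/(-50))) = 1/(386219 + 987*(44 - 1/50)) = 1/(386219 + 987*(2199/50)) = 1/(386219 + 2170413/50) = 1/(21481363/50) = 50/21481363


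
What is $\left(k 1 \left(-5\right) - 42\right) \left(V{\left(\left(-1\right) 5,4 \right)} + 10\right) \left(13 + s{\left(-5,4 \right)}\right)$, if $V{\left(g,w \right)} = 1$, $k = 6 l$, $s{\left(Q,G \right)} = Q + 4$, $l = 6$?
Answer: $-29304$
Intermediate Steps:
$s{\left(Q,G \right)} = 4 + Q$
$k = 36$ ($k = 6 \cdot 6 = 36$)
$\left(k 1 \left(-5\right) - 42\right) \left(V{\left(\left(-1\right) 5,4 \right)} + 10\right) \left(13 + s{\left(-5,4 \right)}\right) = \left(36 \cdot 1 \left(-5\right) - 42\right) \left(1 + 10\right) \left(13 + \left(4 - 5\right)\right) = \left(36 \left(-5\right) - 42\right) 11 \left(13 - 1\right) = \left(-180 - 42\right) 11 \cdot 12 = \left(-222\right) 132 = -29304$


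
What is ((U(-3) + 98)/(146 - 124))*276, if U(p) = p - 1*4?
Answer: 12558/11 ≈ 1141.6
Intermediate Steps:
U(p) = -4 + p (U(p) = p - 4 = -4 + p)
((U(-3) + 98)/(146 - 124))*276 = (((-4 - 3) + 98)/(146 - 124))*276 = ((-7 + 98)/22)*276 = (91*(1/22))*276 = (91/22)*276 = 12558/11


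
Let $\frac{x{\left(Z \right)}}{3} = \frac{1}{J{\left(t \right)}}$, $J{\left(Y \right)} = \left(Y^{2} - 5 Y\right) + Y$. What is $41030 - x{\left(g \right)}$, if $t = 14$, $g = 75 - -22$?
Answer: $\frac{5744197}{140} \approx 41030.0$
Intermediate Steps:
$g = 97$ ($g = 75 + 22 = 97$)
$J{\left(Y \right)} = Y^{2} - 4 Y$
$x{\left(Z \right)} = \frac{3}{140}$ ($x{\left(Z \right)} = \frac{3}{14 \left(-4 + 14\right)} = \frac{3}{14 \cdot 10} = \frac{3}{140}$)
$41030 - x{\left(g \right)} = 41030 - \frac{3}{140} = \frac{5744197}{140}$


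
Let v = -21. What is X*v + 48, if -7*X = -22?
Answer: -18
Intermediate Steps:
X = 22/7 (X = -⅐*(-22) = 22/7 ≈ 3.1429)
X*v + 48 = (22/7)*(-21) + 48 = -66 + 48 = -18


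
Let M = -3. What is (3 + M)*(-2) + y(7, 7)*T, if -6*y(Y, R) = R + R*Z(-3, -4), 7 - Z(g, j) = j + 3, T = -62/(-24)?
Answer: -217/8 ≈ -27.125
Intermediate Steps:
T = 31/12 (T = -62*(-1/24) = 31/12 ≈ 2.5833)
Z(g, j) = 4 - j (Z(g, j) = 7 - (j + 3) = 7 - (3 + j) = 7 + (-3 - j) = 4 - j)
y(Y, R) = -3*R/2 (y(Y, R) = -(R + R*(4 - 1*(-4)))/6 = -(R + R*(4 + 4))/6 = -(R + R*8)/6 = -(R + 8*R)/6 = -3*R/2)
(3 + M)*(-2) + y(7, 7)*T = (3 - 3)*(-2) - 3/2*7*(31/12) = 0*(-2) - 21/2*31/12 = 0 - 217/8 = -217/8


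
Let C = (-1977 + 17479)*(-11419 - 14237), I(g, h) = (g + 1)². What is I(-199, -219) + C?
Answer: -397680108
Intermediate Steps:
I(g, h) = (1 + g)²
C = -397719312 (C = 15502*(-25656) = -397719312)
I(-199, -219) + C = (1 - 199)² - 397719312 = (-198)² - 397719312 = 39204 - 397719312 = -397680108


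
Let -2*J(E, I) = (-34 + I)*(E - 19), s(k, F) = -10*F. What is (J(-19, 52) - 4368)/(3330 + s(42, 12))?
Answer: -671/535 ≈ -1.2542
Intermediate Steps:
J(E, I) = -(-34 + I)*(-19 + E)/2 (J(E, I) = -(-34 + I)*(E - 19)/2 = -(-34 + I)*(-19 + E)/2)
(J(-19, 52) - 4368)/(3330 + s(42, 12)) = ((-323 + 17*(-19) + (19/2)*52 - 1/2*(-19)*52) - 4368)/(3330 - 10*12) = ((-323 - 323 + 494 + 494) - 4368)/(3330 - 120) = (342 - 4368)/3210 = -4026*1/3210 = -671/535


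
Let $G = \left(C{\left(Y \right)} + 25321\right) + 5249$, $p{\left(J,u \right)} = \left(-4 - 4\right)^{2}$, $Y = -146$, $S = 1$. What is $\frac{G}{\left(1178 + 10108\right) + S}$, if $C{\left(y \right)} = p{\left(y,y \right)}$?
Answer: $\frac{30634}{11287} \approx 2.7141$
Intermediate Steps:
$p{\left(J,u \right)} = 64$ ($p{\left(J,u \right)} = \left(-8\right)^{2} = 64$)
$C{\left(y \right)} = 64$
$G = 30634$ ($G = \left(64 + 25321\right) + 5249 = 25385 + 5249 = 30634$)
$\frac{G}{\left(1178 + 10108\right) + S} = \frac{30634}{\left(1178 + 10108\right) + 1} = \frac{30634}{11286 + 1} = \frac{30634}{11287}$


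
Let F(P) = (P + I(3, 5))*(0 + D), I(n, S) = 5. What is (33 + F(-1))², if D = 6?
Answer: 3249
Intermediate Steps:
F(P) = 30 + 6*P (F(P) = (P + 5)*(0 + 6) = (5 + P)*6 = 30 + 6*P)
(33 + F(-1))² = (33 + (30 + 6*(-1)))² = (33 + (30 - 6))² = (33 + 24)² = 57² = 3249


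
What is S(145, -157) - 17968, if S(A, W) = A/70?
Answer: -251523/14 ≈ -17966.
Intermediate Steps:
S(A, W) = A/70 (S(A, W) = A*(1/70) = A/70)
S(145, -157) - 17968 = (1/70)*145 - 17968 = 29/14 - 17968 = -251523/14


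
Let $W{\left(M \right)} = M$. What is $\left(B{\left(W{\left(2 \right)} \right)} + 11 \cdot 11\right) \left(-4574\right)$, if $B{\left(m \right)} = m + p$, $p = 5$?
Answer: $-585472$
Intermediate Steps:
$B{\left(m \right)} = 5 + m$ ($B{\left(m \right)} = m + 5 = 5 + m$)
$\left(B{\left(W{\left(2 \right)} \right)} + 11 \cdot 11\right) \left(-4574\right) = \left(\left(5 + 2\right) + 11 \cdot 11\right) \left(-4574\right) = \left(7 + 121\right) \left(-4574\right) = 128 \left(-4574\right) = -585472$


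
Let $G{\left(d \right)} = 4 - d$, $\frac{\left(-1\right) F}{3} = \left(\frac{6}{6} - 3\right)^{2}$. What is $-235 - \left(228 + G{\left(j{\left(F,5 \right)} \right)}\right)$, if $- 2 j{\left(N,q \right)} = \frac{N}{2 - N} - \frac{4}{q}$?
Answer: $- \frac{16316}{35} \approx -466.17$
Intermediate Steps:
$F = -12$ ($F = - 3 \left(\frac{6}{6} - 3\right)^{2} = - 3 \left(6 \cdot \frac{1}{6} - 3\right)^{2} = - 3 \left(1 - 3\right)^{2} = - 3 \left(-2\right)^{2} = \left(-3\right) 4 = -12$)
$j{\left(N,q \right)} = \frac{2}{q} - \frac{N}{2 \left(2 - N\right)}$ ($j{\left(N,q \right)} = - \frac{\frac{N}{2 - N} - \frac{4}{q}}{2} = - \frac{- \frac{4}{q} + \frac{N}{2 - N}}{2} = \frac{2}{q} - \frac{N}{2 \left(2 - N\right)}$)
$-235 - \left(228 + G{\left(j{\left(F,5 \right)} \right)}\right) = -235 - \left(228 + \left(4 - \frac{-8 + 4 \left(-12\right) - 60}{2 \cdot 5 \left(-2 - 12\right)}\right)\right) = -235 - \left(228 + \left(4 - \frac{1}{2} \cdot \frac{1}{5} \frac{1}{-14} \left(-8 - 48 - 60\right)\right)\right) = -235 - \left(228 + \left(4 - \frac{1}{2} \cdot \frac{1}{5} \left(- \frac{1}{14}\right) \left(-116\right)\right)\right) = -235 - \left(228 + \left(4 - \frac{29}{35}\right)\right) = -235 - \left(228 + \frac{111}{35}\right) = -235 - \frac{8091}{35} = - \frac{16316}{35}$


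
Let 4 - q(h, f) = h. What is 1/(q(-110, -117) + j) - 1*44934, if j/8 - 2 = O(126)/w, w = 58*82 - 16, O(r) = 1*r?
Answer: -2311134961/51434 ≈ -44934.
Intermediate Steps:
q(h, f) = 4 - h
O(r) = r
w = 4740 (w = 4756 - 16 = 4740)
j = 6404/395 (j = 16 + 8*(126/4740) = 16 + 8*(126*(1/4740)) = 16 + 8*(21/790) = 16 + 84/395 = 6404/395 ≈ 16.213)
1/(q(-110, -117) + j) - 1*44934 = 1/((4 - 1*(-110)) + 6404/395) - 1*44934 = 1/((4 + 110) + 6404/395) - 44934 = 1/(114 + 6404/395) - 44934 = 1/(51434/395) - 44934 = 395/51434 - 44934 = -2311134961/51434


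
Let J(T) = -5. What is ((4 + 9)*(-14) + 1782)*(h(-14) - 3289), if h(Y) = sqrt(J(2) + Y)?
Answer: -5262400 + 1600*I*sqrt(19) ≈ -5.2624e+6 + 6974.2*I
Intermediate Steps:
h(Y) = sqrt(-5 + Y)
((4 + 9)*(-14) + 1782)*(h(-14) - 3289) = ((4 + 9)*(-14) + 1782)*(sqrt(-5 - 14) - 3289) = (13*(-14) + 1782)*(sqrt(-19) - 3289) = (-182 + 1782)*(I*sqrt(19) - 3289) = 1600*(-3289 + I*sqrt(19)) = -5262400 + 1600*I*sqrt(19)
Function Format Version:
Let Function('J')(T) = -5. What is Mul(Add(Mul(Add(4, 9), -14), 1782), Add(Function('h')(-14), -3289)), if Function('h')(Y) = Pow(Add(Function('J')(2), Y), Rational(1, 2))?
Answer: Add(-5262400, Mul(1600, I, Pow(19, Rational(1, 2)))) ≈ Add(-5.2624e+6, Mul(6974.2, I))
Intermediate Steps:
Function('h')(Y) = Pow(Add(-5, Y), Rational(1, 2))
Mul(Add(Mul(Add(4, 9), -14), 1782), Add(Function('h')(-14), -3289)) = Mul(Add(Mul(Add(4, 9), -14), 1782), Add(Pow(Add(-5, -14), Rational(1, 2)), -3289)) = Mul(Add(Mul(13, -14), 1782), Add(Pow(-19, Rational(1, 2)), -3289)) = Mul(Add(-182, 1782), Add(Mul(I, Pow(19, Rational(1, 2))), -3289)) = Mul(1600, Add(-3289, Mul(I, Pow(19, Rational(1, 2))))) = Add(-5262400, Mul(1600, I, Pow(19, Rational(1, 2))))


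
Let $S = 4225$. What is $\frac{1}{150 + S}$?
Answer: $\frac{1}{4375} \approx 0.00022857$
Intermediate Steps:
$\frac{1}{150 + S} = \frac{1}{150 + 4225} = \frac{1}{4375}$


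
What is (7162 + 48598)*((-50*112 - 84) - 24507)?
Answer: -1683450160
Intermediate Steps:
(7162 + 48598)*((-50*112 - 84) - 24507) = 55760*((-5600 - 84) - 24507) = 55760*(-5684 - 24507) = 55760*(-30191) = -1683450160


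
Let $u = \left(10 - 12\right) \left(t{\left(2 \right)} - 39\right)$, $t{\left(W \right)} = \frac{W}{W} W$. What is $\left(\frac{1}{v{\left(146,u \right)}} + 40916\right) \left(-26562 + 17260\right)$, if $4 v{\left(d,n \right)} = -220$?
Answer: $- \frac{20933025458}{55} \approx -3.806 \cdot 10^{8}$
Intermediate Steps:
$t{\left(W \right)} = W$ ($t{\left(W \right)} = 1 W = W$)
$u = 74$ ($u = \left(10 - 12\right) \left(2 - 39\right) = \left(-2\right) \left(-37\right) = 74$)
$v{\left(d,n \right)} = -55$ ($v{\left(d,n \right)} = \frac{1}{4} \left(-220\right) = -55$)
$\left(\frac{1}{v{\left(146,u \right)}} + 40916\right) \left(-26562 + 17260\right) = \left(\frac{1}{-55} + 40916\right) \left(-26562 + 17260\right) = \left(- \frac{1}{55} + 40916\right) \left(-9302\right) = \frac{2250379}{55} \left(-9302\right) = - \frac{20933025458}{55}$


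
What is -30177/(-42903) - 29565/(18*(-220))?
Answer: 489569/59928 ≈ 8.1693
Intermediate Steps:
-30177/(-42903) - 29565/(18*(-220)) = -30177*(-1/42903) - 29565/(-3960) = 479/681 - 29565*(-1/3960) = 479/681 + 657/88 = 489569/59928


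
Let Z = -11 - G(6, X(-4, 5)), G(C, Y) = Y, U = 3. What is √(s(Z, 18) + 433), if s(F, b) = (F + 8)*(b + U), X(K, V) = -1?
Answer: √391 ≈ 19.774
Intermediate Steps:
Z = -10 (Z = -11 - 1*(-1) = -11 + 1 = -10)
s(F, b) = (3 + b)*(8 + F) (s(F, b) = (F + 8)*(b + 3) = (8 + F)*(3 + b) = (3 + b)*(8 + F))
√(s(Z, 18) + 433) = √((24 + 3*(-10) + 8*18 - 10*18) + 433) = √((24 - 30 + 144 - 180) + 433) = √(-42 + 433) = √391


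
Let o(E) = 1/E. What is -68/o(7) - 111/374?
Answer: -178135/374 ≈ -476.30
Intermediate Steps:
-68/o(7) - 111/374 = -68/(1/7) - 111/374 = -68/⅐ - 111*1/374 = -68*7 - 111/374 = -476 - 111/374 = -178135/374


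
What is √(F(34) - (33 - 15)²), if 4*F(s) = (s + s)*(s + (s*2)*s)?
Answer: √39558 ≈ 198.89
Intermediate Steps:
F(s) = s*(s + 2*s²)/2 (F(s) = ((s + s)*(s + (s*2)*s))/4 = ((2*s)*(s + (2*s)*s))/4 = ((2*s)*(s + 2*s²))/4 = (2*s*(s + 2*s²))/4 = s*(s + 2*s²)/2)
√(F(34) - (33 - 15)²) = √(34²*(½ + 34) - (33 - 15)²) = √(1156*(69/2) - 1*18²) = √(39882 - 1*324) = √(39882 - 324) = √39558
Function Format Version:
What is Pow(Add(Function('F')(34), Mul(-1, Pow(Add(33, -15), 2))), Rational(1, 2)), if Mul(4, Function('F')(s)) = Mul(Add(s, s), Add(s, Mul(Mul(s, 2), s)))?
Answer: Pow(39558, Rational(1, 2)) ≈ 198.89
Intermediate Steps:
Function('F')(s) = Mul(Rational(1, 2), s, Add(s, Mul(2, Pow(s, 2)))) (Function('F')(s) = Mul(Rational(1, 4), Mul(Add(s, s), Add(s, Mul(Mul(s, 2), s)))) = Mul(Rational(1, 4), Mul(Mul(2, s), Add(s, Mul(Mul(2, s), s)))) = Mul(Rational(1, 4), Mul(Mul(2, s), Add(s, Mul(2, Pow(s, 2))))) = Mul(Rational(1, 4), Mul(2, s, Add(s, Mul(2, Pow(s, 2))))) = Mul(Rational(1, 2), s, Add(s, Mul(2, Pow(s, 2)))))
Pow(Add(Function('F')(34), Mul(-1, Pow(Add(33, -15), 2))), Rational(1, 2)) = Pow(Add(Mul(Pow(34, 2), Add(Rational(1, 2), 34)), Mul(-1, Pow(Add(33, -15), 2))), Rational(1, 2)) = Pow(Add(Mul(1156, Rational(69, 2)), Mul(-1, Pow(18, 2))), Rational(1, 2)) = Pow(Add(39882, Mul(-1, 324)), Rational(1, 2)) = Pow(Add(39882, -324), Rational(1, 2)) = Pow(39558, Rational(1, 2))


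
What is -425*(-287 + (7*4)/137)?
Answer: 16698675/137 ≈ 1.2189e+5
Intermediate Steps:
-425*(-287 + (7*4)/137) = -425*(-287 + 28*(1/137)) = -425*(-287 + 28/137) = -425*(-39291/137) = 16698675/137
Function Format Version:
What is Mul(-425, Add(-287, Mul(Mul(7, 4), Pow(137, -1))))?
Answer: Rational(16698675, 137) ≈ 1.2189e+5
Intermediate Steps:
Mul(-425, Add(-287, Mul(Mul(7, 4), Pow(137, -1)))) = Mul(-425, Add(-287, Mul(28, Rational(1, 137)))) = Mul(-425, Add(-287, Rational(28, 137))) = Mul(-425, Rational(-39291, 137)) = Rational(16698675, 137)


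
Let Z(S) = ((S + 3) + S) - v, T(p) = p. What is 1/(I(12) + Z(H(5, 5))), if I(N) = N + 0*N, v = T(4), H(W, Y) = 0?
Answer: 1/11 ≈ 0.090909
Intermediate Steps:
v = 4
Z(S) = -1 + 2*S (Z(S) = ((S + 3) + S) - 1*4 = ((3 + S) + S) - 4 = (3 + 2*S) - 4 = -1 + 2*S)
I(N) = N (I(N) = N + 0 = N)
1/(I(12) + Z(H(5, 5))) = 1/(12 + (-1 + 2*0)) = 1/(12 + (-1 + 0)) = 1/(12 - 1) = 1/11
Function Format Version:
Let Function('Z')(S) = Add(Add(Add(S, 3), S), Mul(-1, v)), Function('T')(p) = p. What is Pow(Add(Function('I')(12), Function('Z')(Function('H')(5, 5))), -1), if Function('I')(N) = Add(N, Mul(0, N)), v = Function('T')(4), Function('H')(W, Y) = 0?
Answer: Rational(1, 11) ≈ 0.090909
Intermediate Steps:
v = 4
Function('Z')(S) = Add(-1, Mul(2, S)) (Function('Z')(S) = Add(Add(Add(S, 3), S), Mul(-1, 4)) = Add(Add(Add(3, S), S), -4) = Add(Add(3, Mul(2, S)), -4) = Add(-1, Mul(2, S)))
Function('I')(N) = N (Function('I')(N) = Add(N, 0) = N)
Pow(Add(Function('I')(12), Function('Z')(Function('H')(5, 5))), -1) = Pow(Add(12, Add(-1, Mul(2, 0))), -1) = Pow(Add(12, Add(-1, 0)), -1) = Pow(Add(12, -1), -1) = Pow(11, -1) = Rational(1, 11)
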